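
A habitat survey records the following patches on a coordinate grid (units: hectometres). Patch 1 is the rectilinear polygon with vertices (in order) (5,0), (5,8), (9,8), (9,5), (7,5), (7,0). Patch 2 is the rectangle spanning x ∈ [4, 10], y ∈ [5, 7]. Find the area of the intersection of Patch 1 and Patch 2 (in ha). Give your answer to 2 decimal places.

The intersection is the polygon with vertices (5,7), (9,7), (9,5), (7,5), (5,5).
By the shoelace formula its area is 8.00.

8.00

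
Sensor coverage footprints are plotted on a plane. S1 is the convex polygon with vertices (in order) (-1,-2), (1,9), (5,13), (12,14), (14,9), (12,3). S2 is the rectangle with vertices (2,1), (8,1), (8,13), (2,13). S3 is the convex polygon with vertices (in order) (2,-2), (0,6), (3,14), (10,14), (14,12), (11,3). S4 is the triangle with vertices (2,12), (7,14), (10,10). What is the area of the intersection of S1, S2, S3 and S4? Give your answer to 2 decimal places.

The intersection is the polygon with vertices (8,10.5), (3.6,11.6), (5,13), (7.75,13), (8,12.667).
By the shoelace formula its area is 7.56.

7.56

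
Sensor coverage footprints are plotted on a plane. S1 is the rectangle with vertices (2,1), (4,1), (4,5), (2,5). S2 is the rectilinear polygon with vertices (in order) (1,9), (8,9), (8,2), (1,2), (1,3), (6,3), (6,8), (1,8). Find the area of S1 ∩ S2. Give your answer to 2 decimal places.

The intersection is the polygon with vertices (4,2), (2,2), (2,3), (4,3).
By the shoelace formula its area is 2.00.

2.00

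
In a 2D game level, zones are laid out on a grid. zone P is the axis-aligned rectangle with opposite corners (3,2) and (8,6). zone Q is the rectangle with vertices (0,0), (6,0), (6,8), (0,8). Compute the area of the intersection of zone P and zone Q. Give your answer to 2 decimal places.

|zone P∩zone Q|: x∈[3,6], y∈[2,6] → 3·4 = 12.

12.00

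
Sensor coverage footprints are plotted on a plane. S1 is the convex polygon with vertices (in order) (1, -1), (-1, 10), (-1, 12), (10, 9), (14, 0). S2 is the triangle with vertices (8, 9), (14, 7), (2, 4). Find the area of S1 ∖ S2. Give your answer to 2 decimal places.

|S1| = 131, |S1∩S2| = 18.0174.
|S1 ∖ S2| = |S1| − |S1∩S2| = 131 − 18.0174 = 112.98.

112.98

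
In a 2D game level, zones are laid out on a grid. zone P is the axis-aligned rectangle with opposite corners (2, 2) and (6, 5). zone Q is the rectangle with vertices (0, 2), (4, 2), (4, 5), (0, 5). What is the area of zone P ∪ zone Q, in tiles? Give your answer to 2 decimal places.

By inclusion–exclusion:
Individual areas: |zone P| = 12, |zone Q| = 12.
|zone P∩zone Q|: x∈[2,4], y∈[2,5] → 2·3 = 6.
|zone P ∪ zone Q| = 24 − 6 = 18.00.

18.00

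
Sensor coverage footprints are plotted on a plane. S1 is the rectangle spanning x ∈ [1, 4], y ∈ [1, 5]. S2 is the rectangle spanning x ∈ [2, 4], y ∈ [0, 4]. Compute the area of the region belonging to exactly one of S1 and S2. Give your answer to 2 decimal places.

8.00

|S1∩S2|: x∈[2,4], y∈[1,4] → 2·3 = 6.
|S1 △ S2| = |S1| + |S2| − 2·|S1∩S2| = 12 + 8 − 12 = 8.00.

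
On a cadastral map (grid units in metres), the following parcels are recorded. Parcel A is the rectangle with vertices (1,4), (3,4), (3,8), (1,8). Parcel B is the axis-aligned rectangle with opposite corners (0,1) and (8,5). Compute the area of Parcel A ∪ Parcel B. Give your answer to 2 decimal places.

38.00

By inclusion–exclusion:
Individual areas: |Parcel A| = 8, |Parcel B| = 32.
|Parcel A∩Parcel B|: x∈[1,3], y∈[4,5] → 2·1 = 2.
|Parcel A ∪ Parcel B| = 40 − 2 = 38.00.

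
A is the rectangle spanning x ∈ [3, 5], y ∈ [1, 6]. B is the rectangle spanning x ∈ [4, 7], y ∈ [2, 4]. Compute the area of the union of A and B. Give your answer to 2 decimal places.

By inclusion–exclusion:
Individual areas: |A| = 10, |B| = 6.
|A∩B|: x∈[4,5], y∈[2,4] → 1·2 = 2.
|A ∪ B| = 16 − 2 = 14.00.

14.00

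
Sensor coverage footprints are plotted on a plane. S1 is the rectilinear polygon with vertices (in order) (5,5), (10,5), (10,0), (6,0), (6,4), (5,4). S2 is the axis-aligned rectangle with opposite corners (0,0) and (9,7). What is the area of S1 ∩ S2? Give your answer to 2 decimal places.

The intersection is the polygon with vertices (9,5), (9,0), (6,0), (6,4), (5,4), (5,5).
By the shoelace formula its area is 16.00.

16.00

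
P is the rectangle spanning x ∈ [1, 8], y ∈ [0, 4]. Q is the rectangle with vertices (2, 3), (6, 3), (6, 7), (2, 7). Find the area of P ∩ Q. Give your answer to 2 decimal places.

|P∩Q|: x∈[2,6], y∈[3,4] → 4·1 = 4.

4.00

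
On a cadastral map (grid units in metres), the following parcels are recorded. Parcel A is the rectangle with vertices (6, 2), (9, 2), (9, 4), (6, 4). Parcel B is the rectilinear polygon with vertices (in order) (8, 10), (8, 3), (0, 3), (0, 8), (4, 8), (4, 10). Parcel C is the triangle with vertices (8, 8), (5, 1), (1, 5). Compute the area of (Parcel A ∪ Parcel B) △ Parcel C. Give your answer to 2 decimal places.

|Parcel A ∪ Parcel B| = 52.
|(Parcel A ∪ Parcel B) ∩ Parcel C| = 17.1429.
|(Parcel A ∪ Parcel B) △ Parcel C| = 52 + 20 − 34.2857 = 37.71.

37.71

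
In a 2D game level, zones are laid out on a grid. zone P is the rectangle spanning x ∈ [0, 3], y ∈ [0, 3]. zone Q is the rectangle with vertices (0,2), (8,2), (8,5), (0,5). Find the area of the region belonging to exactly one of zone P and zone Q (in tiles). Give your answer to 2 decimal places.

27.00

|zone P∩zone Q|: x∈[0,3], y∈[2,3] → 3·1 = 3.
|zone P △ zone Q| = |zone P| + |zone Q| − 2·|zone P∩zone Q| = 9 + 24 − 6 = 27.00.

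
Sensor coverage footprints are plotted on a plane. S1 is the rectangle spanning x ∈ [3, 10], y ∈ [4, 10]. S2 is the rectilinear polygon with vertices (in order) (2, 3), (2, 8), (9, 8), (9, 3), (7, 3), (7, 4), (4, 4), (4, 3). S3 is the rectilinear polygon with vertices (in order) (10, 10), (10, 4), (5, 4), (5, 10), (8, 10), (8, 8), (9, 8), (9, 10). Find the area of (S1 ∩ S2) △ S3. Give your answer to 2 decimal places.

20.00

|S1 ∩ S2| = 24.
|(S1 ∩ S2) ∩ S3| = 16.
|(S1 ∩ S2) △ S3| = 24 + 28 − 32 = 20.00.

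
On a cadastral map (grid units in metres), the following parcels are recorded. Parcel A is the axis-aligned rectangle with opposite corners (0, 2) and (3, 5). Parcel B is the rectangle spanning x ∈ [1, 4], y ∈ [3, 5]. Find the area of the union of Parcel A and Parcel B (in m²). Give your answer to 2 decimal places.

By inclusion–exclusion:
Individual areas: |Parcel A| = 9, |Parcel B| = 6.
|Parcel A∩Parcel B|: x∈[1,3], y∈[3,5] → 2·2 = 4.
|Parcel A ∪ Parcel B| = 15 − 4 = 11.00.

11.00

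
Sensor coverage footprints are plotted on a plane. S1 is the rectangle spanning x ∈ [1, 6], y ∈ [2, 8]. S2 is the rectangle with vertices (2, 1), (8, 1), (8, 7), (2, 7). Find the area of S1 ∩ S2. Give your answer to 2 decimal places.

20.00

|S1∩S2|: x∈[2,6], y∈[2,7] → 4·5 = 20.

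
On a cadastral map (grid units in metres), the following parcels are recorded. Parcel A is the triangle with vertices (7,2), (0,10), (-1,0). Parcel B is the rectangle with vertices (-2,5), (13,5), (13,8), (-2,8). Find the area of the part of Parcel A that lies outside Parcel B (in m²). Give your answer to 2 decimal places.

|Parcel A| = 39, |Parcel A∩Parcel B| = 10.2375.
|Parcel A ∖ Parcel B| = |Parcel A| − |Parcel A∩Parcel B| = 39 − 10.2375 = 28.76.

28.76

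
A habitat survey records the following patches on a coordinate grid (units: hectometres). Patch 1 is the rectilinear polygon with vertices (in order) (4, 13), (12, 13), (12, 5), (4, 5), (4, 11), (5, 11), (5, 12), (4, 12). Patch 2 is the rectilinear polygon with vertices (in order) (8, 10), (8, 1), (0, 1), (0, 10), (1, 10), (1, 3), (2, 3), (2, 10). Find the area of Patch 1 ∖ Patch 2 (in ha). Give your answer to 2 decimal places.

43.00

|Patch 1| = 63, |Patch 1∩Patch 2| = 20.
|Patch 1 ∖ Patch 2| = |Patch 1| − |Patch 1∩Patch 2| = 63 − 20 = 43.00.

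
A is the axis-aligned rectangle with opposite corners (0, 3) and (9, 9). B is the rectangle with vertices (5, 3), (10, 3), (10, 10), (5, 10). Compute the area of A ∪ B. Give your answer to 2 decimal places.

By inclusion–exclusion:
Individual areas: |A| = 54, |B| = 35.
|A∩B|: x∈[5,9], y∈[3,9] → 4·6 = 24.
|A ∪ B| = 89 − 24 = 65.00.

65.00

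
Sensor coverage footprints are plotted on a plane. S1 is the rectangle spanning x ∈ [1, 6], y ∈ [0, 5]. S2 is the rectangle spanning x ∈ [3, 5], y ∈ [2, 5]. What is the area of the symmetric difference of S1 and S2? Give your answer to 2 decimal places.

19.00

|S1∩S2|: x∈[3,5], y∈[2,5] → 2·3 = 6.
|S1 △ S2| = |S1| + |S2| − 2·|S1∩S2| = 25 + 6 − 12 = 19.00.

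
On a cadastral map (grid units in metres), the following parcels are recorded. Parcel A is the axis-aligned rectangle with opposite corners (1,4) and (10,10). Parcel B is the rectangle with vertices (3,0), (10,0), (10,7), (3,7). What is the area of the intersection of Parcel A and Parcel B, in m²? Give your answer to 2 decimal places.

21.00

|Parcel A∩Parcel B|: x∈[3,10], y∈[4,7] → 7·3 = 21.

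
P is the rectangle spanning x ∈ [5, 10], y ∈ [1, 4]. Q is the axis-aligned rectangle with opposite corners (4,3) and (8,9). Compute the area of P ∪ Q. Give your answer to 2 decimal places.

By inclusion–exclusion:
Individual areas: |P| = 15, |Q| = 24.
|P∩Q|: x∈[5,8], y∈[3,4] → 3·1 = 3.
|P ∪ Q| = 39 − 3 = 36.00.

36.00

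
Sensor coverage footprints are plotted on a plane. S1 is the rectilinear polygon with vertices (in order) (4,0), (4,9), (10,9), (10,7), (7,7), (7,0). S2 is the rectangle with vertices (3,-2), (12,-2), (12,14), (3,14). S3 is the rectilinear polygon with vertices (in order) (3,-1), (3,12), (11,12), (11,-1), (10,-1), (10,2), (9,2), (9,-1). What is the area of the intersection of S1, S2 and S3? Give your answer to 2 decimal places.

33.00

The intersection is the polygon with vertices (10,9), (10,7), (7,7), (7,0), (4,0), (4,9).
By the shoelace formula its area is 33.00.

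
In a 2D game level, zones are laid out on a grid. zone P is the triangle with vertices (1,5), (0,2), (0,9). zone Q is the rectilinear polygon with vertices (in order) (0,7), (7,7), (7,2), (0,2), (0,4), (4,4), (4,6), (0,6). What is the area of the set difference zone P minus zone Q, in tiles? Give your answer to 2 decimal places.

|zone P| = 3.5, |zone P∩zone Q| = 1.2917.
|zone P ∖ zone Q| = |zone P| − |zone P∩zone Q| = 3.5 − 1.2917 = 2.21.

2.21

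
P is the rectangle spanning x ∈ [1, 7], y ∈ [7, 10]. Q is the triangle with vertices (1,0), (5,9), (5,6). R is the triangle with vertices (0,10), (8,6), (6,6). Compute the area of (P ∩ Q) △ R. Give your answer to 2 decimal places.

|P ∩ Q| = 0.8889.
|(P ∩ Q) ∩ R| = 0.4409.
|(P ∩ Q) △ R| = 0.8889 + 4 − 0.8818 = 4.01.

4.01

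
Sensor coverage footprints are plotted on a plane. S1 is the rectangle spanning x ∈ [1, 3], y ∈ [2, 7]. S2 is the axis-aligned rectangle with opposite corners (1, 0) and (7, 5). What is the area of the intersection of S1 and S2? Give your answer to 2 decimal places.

6.00

|S1∩S2|: x∈[1,3], y∈[2,5] → 2·3 = 6.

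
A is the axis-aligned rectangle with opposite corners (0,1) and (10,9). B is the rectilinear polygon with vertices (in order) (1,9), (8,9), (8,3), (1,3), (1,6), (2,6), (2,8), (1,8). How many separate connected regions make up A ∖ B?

1

A ∖ B is a single connected region.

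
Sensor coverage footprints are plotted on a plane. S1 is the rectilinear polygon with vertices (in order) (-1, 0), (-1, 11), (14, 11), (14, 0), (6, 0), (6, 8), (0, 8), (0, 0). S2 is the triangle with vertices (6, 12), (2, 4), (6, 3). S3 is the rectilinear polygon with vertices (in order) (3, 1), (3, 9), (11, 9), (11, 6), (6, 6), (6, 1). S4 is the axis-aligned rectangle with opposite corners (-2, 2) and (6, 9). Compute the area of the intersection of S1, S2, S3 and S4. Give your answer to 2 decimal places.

1.75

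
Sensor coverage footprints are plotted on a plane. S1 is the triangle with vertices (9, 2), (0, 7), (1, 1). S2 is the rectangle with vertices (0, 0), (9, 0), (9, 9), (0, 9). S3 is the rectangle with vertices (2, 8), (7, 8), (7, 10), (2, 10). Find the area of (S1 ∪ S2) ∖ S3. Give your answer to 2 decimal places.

|S1 ∪ S2| = 81.
|(S1 ∪ S2) ∩ S3| = 5.
|(S1 ∪ S2) ∖ S3| = 81 − 5 = 76.00.

76.00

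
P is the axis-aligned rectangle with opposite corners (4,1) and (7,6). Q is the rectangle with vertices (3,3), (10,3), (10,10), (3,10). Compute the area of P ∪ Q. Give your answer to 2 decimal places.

By inclusion–exclusion:
Individual areas: |P| = 15, |Q| = 49.
|P∩Q|: x∈[4,7], y∈[3,6] → 3·3 = 9.
|P ∪ Q| = 64 − 9 = 55.00.

55.00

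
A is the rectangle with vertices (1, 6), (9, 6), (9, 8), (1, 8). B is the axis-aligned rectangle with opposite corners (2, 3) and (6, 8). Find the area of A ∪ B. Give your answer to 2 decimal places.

By inclusion–exclusion:
Individual areas: |A| = 16, |B| = 20.
|A∩B|: x∈[2,6], y∈[6,8] → 4·2 = 8.
|A ∪ B| = 36 − 8 = 28.00.

28.00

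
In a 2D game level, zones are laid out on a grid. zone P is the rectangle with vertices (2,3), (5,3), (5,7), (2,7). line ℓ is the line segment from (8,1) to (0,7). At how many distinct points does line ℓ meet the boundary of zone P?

The segment meets the boundary at (5,3.25), (2,5.5).

2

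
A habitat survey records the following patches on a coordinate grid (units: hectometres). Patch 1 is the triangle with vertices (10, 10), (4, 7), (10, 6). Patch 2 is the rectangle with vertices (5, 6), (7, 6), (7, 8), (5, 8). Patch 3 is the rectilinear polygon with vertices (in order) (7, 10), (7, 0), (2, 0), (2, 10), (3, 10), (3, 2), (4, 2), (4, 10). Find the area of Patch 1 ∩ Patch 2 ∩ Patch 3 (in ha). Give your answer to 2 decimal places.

2.42

The intersection is the polygon with vertices (7,8), (7,6.5), (5,6.833), (5,7.5), (6,8).
By the shoelace formula its area is 2.42.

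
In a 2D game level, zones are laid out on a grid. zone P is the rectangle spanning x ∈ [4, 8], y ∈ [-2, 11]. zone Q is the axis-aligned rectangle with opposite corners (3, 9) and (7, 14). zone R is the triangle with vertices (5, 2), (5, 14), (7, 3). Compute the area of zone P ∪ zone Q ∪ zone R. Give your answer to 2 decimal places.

By inclusion–exclusion:
Individual areas: |zone P| = 52, |zone Q| = 20, |zone R| = 12.
|zone P∩zone Q|: x∈[4,7], y∈[9,11] → 3·2 = 6.
|zone P∩zone R| = 11.1818.
|zone Q∩zone R| = 2.2727.
|zone P∩zone Q∩zone R| = 1.4545.
|zone P ∪ zone Q ∪ zone R| = 84 − 19.4545 + 1.4545 = 66.00.

66.00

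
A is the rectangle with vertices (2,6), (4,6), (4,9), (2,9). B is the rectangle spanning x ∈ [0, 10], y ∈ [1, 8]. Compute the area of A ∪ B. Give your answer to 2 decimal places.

By inclusion–exclusion:
Individual areas: |A| = 6, |B| = 70.
|A∩B|: x∈[2,4], y∈[6,8] → 2·2 = 4.
|A ∪ B| = 76 − 4 = 72.00.

72.00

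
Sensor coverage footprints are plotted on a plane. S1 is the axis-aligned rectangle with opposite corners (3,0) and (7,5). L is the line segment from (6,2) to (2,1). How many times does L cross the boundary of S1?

The segment meets the boundary at (3,1.25).

1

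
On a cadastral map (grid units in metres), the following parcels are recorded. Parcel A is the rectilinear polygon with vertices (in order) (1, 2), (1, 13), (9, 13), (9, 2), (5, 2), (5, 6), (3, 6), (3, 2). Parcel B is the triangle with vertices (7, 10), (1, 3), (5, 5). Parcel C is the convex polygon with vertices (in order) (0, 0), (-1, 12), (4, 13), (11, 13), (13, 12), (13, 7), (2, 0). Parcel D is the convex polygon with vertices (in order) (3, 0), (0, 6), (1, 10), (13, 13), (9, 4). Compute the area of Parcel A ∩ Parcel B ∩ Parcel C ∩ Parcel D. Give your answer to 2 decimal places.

5.15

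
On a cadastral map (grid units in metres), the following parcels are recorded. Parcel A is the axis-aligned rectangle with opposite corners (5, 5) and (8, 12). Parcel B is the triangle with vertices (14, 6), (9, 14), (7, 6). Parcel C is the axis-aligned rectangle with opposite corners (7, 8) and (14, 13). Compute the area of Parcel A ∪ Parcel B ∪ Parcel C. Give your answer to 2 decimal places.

By inclusion–exclusion:
Individual areas: |Parcel A| = 21, |Parcel B| = 28, |Parcel C| = 35.
|Parcel A∩Parcel B| = 2.
|Parcel A∩Parcel C|: x∈[7,8], y∈[8,12] → 1·4 = 4.
|Parcel B∩Parcel C| = 15.3125.
|Parcel A∩Parcel B∩Parcel C| = 0.5.
|Parcel A ∪ Parcel B ∪ Parcel C| = 84 − 21.3125 + 0.5 = 63.19.

63.19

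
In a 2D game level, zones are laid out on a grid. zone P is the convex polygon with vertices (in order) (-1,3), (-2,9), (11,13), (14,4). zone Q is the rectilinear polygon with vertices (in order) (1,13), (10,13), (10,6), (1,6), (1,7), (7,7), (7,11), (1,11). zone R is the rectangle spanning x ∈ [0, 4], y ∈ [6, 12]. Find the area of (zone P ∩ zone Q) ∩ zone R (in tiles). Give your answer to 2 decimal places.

3.00

The region (zone P ∩ zone Q) ∩ zone R is the polygon with vertices (1,6), (1,7), (4,7), (4,6).
By the shoelace formula its area is 3.00.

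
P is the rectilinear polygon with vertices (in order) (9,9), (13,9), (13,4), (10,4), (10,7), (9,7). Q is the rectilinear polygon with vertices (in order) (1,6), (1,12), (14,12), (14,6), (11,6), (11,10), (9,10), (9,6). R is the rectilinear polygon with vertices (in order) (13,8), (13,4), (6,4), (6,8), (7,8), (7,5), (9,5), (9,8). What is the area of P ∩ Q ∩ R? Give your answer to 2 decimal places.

4.00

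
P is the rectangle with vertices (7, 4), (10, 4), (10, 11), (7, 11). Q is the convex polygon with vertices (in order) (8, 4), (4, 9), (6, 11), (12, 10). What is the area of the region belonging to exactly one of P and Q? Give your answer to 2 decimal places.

17.75

|P| = 21, |Q| = 29, |P∩Q| = 16.125.
|P △ Q| = |P| + |Q| − 2·|P∩Q| = 21 + 29 − 32.25 = 17.75.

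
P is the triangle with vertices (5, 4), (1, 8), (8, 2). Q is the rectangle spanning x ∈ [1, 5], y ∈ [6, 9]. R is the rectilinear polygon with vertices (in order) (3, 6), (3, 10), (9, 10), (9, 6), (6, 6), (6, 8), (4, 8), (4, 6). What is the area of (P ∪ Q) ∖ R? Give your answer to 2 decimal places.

9.67

|P ∪ Q| = 13.6667.
|(P ∪ Q) ∩ R| = 4.
|(P ∪ Q) ∖ R| = 13.6667 − 4 = 9.67.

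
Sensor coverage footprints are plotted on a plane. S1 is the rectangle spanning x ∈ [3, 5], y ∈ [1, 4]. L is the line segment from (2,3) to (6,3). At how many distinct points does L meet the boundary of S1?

The segment meets the boundary at (5,3), (3,3).

2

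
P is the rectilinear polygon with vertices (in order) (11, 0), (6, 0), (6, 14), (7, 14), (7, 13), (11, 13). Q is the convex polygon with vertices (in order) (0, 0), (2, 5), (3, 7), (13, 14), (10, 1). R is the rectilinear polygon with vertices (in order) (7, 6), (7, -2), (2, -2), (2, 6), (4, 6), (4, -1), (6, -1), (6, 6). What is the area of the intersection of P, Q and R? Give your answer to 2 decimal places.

5.35

The intersection is the polygon with vertices (6,0.6), (6,6), (7,6), (7,0.7).
By the shoelace formula its area is 5.35.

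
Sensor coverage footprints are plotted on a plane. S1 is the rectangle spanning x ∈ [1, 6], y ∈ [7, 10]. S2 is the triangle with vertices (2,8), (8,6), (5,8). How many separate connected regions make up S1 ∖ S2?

1

S1 ∖ S2 is a single connected region.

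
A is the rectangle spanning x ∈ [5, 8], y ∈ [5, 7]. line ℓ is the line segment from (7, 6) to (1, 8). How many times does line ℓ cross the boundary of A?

1

The segment meets the boundary at (5,6.667).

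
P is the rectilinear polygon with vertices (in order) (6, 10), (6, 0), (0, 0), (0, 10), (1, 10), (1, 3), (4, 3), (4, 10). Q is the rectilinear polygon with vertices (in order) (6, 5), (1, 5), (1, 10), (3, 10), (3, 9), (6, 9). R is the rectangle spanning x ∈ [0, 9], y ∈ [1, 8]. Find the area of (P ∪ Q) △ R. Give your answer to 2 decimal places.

44.00

|P ∪ Q| = 53.
|(P ∪ Q) ∩ R| = 36.
|(P ∪ Q) △ R| = 53 + 63 − 72 = 44.00.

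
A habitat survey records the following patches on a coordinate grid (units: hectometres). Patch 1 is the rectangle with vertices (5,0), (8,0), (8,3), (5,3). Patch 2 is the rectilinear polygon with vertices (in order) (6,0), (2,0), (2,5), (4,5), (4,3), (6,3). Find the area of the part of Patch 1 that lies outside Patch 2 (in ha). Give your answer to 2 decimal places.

6.00

|Patch 1| = 9, |Patch 1∩Patch 2| = 3.
|Patch 1 ∖ Patch 2| = |Patch 1| − |Patch 1∩Patch 2| = 9 − 3 = 6.00.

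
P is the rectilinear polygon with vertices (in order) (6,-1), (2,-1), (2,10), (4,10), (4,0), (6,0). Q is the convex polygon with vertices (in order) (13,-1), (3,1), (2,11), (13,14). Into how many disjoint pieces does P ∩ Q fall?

P ∩ Q is a single connected region.

1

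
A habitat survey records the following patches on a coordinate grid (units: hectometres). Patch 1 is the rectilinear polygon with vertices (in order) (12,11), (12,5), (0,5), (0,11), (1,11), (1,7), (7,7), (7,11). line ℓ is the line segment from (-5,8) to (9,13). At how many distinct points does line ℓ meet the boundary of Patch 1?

2

The segment meets the boundary at (1,10.143), (0,9.786).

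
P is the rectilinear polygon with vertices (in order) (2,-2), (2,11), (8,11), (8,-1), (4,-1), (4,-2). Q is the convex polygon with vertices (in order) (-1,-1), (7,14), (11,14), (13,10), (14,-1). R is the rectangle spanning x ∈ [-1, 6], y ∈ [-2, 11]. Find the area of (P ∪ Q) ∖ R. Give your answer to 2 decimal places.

105.90

|P ∪ Q| = 164.3375.
|(P ∪ Q) ∩ R| = 58.4375.
|(P ∪ Q) ∖ R| = 164.3375 − 58.4375 = 105.90.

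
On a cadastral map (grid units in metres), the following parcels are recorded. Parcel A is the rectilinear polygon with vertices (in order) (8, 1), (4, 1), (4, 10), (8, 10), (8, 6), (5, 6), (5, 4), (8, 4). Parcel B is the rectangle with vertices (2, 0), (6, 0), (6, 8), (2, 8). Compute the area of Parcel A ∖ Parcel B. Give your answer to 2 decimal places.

|Parcel A| = 30, |Parcel A∩Parcel B| = 12.
|Parcel A ∖ Parcel B| = |Parcel A| − |Parcel A∩Parcel B| = 30 − 12 = 18.00.

18.00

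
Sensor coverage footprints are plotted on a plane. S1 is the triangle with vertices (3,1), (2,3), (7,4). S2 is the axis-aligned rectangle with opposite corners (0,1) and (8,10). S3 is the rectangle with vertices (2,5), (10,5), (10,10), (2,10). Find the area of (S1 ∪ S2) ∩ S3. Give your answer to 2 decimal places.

The region (S1 ∪ S2) ∩ S3 is the polygon with vertices (8,10), (8,5), (2,5), (2,10).
By the shoelace formula its area is 30.00.

30.00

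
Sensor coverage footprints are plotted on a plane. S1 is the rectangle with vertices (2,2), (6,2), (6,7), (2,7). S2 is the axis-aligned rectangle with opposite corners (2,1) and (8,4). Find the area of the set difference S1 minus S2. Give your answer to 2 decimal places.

|S1∩S2|: x∈[2,6], y∈[2,4] → 4·2 = 8.
|S1| = 20.
|S1 ∖ S2| = |S1| − |S1∩S2| = 20 − 8 = 12.00.

12.00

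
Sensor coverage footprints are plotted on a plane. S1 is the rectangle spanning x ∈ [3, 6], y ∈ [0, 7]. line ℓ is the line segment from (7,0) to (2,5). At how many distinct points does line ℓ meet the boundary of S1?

2

The segment meets the boundary at (3,4), (6,1).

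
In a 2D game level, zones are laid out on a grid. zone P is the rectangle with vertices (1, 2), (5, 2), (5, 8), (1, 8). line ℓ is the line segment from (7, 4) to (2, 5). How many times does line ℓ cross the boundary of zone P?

1

The segment meets the boundary at (5,4.4).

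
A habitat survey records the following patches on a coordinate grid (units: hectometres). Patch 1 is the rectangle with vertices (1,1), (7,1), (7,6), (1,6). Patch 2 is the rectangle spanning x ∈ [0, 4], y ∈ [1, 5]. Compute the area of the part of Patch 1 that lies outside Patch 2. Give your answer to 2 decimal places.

|Patch 1∩Patch 2|: x∈[1,4], y∈[1,5] → 3·4 = 12.
|Patch 1| = 30.
|Patch 1 ∖ Patch 2| = |Patch 1| − |Patch 1∩Patch 2| = 30 − 12 = 18.00.

18.00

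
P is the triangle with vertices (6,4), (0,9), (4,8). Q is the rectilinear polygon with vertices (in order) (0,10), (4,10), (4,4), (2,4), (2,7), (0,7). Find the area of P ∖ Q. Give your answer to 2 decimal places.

2.33

|P| = 7, |P∩Q| = 4.6667.
|P ∖ Q| = |P| − |P∩Q| = 7 − 4.6667 = 2.33.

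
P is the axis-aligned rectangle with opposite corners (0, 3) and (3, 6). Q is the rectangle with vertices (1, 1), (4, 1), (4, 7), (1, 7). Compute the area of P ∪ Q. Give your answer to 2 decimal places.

21.00

By inclusion–exclusion:
Individual areas: |P| = 9, |Q| = 18.
|P∩Q|: x∈[1,3], y∈[3,6] → 2·3 = 6.
|P ∪ Q| = 27 − 6 = 21.00.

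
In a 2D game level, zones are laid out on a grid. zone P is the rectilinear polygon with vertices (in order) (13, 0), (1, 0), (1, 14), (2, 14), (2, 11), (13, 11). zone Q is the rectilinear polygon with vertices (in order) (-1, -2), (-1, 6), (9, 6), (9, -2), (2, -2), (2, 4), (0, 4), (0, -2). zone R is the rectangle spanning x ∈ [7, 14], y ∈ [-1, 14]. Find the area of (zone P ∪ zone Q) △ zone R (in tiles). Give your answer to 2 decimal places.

128.00

|zone P ∪ zone Q| = 159.
|(zone P ∪ zone Q) ∩ zone R| = 68.
|(zone P ∪ zone Q) △ zone R| = 159 + 105 − 136 = 128.00.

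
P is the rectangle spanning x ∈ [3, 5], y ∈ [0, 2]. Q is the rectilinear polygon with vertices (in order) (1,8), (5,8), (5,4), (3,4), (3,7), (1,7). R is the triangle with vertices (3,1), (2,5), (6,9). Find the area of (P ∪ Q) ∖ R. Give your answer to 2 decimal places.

|P ∪ Q| = 14.
|(P ∪ Q) ∩ R| = 5.1667.
|(P ∪ Q) ∖ R| = 14 − 5.1667 = 8.83.

8.83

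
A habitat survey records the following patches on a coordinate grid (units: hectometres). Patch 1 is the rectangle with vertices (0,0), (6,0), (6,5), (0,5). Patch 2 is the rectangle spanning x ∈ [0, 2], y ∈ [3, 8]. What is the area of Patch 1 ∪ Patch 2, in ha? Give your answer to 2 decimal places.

By inclusion–exclusion:
Individual areas: |Patch 1| = 30, |Patch 2| = 10.
|Patch 1∩Patch 2|: x∈[0,2], y∈[3,5] → 2·2 = 4.
|Patch 1 ∪ Patch 2| = 40 − 4 = 36.00.

36.00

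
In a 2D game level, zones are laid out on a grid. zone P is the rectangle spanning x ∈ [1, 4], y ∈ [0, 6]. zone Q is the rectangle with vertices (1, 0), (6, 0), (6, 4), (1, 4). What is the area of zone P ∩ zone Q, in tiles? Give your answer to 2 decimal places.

|zone P∩zone Q|: x∈[1,4], y∈[0,4] → 3·4 = 12.

12.00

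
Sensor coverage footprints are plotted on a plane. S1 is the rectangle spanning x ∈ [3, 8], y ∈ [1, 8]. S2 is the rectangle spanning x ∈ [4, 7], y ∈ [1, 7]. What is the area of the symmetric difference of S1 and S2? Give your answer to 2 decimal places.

17.00

|S1∩S2|: x∈[4,7], y∈[1,7] → 3·6 = 18.
|S1 △ S2| = |S1| + |S2| − 2·|S1∩S2| = 35 + 18 − 36 = 17.00.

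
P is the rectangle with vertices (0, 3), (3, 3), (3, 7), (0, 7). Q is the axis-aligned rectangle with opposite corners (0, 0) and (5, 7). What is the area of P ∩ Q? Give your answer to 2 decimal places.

|P∩Q|: x∈[0,3], y∈[3,7] → 3·4 = 12.

12.00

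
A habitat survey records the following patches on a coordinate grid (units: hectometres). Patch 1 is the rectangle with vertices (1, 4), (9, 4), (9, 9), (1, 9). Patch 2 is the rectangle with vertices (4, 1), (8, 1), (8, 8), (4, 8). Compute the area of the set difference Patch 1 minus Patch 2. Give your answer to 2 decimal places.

24.00

|Patch 1∩Patch 2|: x∈[4,8], y∈[4,8] → 4·4 = 16.
|Patch 1| = 40.
|Patch 1 ∖ Patch 2| = |Patch 1| − |Patch 1∩Patch 2| = 40 − 16 = 24.00.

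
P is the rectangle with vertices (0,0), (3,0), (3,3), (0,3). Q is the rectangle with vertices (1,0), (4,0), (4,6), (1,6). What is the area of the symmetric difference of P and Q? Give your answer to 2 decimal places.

|P∩Q|: x∈[1,3], y∈[0,3] → 2·3 = 6.
|P △ Q| = |P| + |Q| − 2·|P∩Q| = 9 + 18 − 12 = 15.00.

15.00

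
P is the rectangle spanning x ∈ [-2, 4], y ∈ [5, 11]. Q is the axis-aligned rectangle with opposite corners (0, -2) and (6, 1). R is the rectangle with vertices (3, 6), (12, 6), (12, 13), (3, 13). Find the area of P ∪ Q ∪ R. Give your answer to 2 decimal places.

By inclusion–exclusion:
Individual areas: |P| = 36, |Q| = 18, |R| = 63.
|P∩Q| = 0 (no overlap).
|P∩R|: x∈[3,4], y∈[6,11] → 1·5 = 5.
|Q∩R| = 0 (no overlap).
|P∩Q∩R| = 0.
|P ∪ Q ∪ R| = 117 − 5 + 0 = 112.00.

112.00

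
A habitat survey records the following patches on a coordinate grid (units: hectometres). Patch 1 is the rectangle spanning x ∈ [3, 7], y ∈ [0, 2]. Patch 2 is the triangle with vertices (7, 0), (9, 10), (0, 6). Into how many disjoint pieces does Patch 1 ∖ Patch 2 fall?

1

Patch 1 ∖ Patch 2 is a single connected region.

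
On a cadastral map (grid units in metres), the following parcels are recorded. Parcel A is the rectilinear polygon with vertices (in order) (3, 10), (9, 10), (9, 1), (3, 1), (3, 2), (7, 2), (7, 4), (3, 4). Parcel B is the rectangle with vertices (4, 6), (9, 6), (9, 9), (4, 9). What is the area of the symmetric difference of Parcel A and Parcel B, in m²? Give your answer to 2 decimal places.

|Parcel A| = 46, |Parcel B| = 15, |Parcel A∩Parcel B| = 15.
|Parcel A △ Parcel B| = |Parcel A| + |Parcel B| − 2·|Parcel A∩Parcel B| = 46 + 15 − 30 = 31.00.

31.00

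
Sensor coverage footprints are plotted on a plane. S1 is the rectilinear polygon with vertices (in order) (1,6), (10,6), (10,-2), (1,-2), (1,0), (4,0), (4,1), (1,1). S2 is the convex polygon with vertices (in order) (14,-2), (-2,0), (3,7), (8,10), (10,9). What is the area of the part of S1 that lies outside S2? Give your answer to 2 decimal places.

|S1| = 69, |S1∩S2| = 58.2804.
|S1 ∖ S2| = |S1| − |S1∩S2| = 69 − 58.2804 = 10.72.

10.72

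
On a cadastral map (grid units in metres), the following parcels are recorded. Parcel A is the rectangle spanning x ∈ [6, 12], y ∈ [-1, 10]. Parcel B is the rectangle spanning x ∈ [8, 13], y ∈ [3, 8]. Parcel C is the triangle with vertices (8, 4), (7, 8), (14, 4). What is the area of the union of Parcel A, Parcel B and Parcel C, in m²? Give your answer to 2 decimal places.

By inclusion–exclusion:
Individual areas: |Parcel A| = 66, |Parcel B| = 25, |Parcel C| = 12.
|Parcel A∩Parcel B|: x∈[8,12], y∈[3,8] → 4·5 = 20.
|Parcel A∩Parcel C| = 10.8571.
|Parcel B∩Parcel C| = 10.
|Parcel A∩Parcel B∩Parcel C| = 9.1429.
|Parcel A ∪ Parcel B ∪ Parcel C| = 103 − 40.8571 + 9.1429 = 71.29.

71.29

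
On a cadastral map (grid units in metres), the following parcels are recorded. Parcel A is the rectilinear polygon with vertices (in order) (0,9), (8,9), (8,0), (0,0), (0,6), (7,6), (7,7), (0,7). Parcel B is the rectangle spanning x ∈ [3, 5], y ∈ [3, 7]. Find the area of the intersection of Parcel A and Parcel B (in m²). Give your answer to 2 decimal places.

6.00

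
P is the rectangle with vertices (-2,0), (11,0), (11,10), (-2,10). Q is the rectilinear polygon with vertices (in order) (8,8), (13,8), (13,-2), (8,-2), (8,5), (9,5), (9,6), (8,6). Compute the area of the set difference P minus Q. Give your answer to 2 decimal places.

|P| = 130, |P∩Q| = 23.
|P ∖ Q| = |P| − |P∩Q| = 130 − 23 = 107.00.

107.00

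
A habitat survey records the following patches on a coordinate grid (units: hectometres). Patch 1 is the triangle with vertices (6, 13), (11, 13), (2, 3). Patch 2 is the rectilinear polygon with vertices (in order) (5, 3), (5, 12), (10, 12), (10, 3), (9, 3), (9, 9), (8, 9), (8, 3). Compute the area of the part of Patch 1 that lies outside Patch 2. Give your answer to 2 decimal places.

11.01

|Patch 1| = 25, |Patch 1∩Patch 2| = 13.9944.
|Patch 1 ∖ Patch 2| = |Patch 1| − |Patch 1∩Patch 2| = 25 − 13.9944 = 11.01.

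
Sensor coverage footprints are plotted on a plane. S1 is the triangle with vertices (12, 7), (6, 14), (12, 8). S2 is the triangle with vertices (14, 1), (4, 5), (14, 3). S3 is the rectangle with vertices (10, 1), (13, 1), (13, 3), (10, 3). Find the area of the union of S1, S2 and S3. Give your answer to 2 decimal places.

16.00

By inclusion–exclusion:
Individual areas: |S1| = 3, |S2| = 10, |S3| = 6.
|S1∩S2| = 0.
|S1∩S3| = 0.
|S2∩S3| = 3.
|S1∩S2∩S3| = 0.
|S1 ∪ S2 ∪ S3| = 19 − 3 + 0 = 16.00.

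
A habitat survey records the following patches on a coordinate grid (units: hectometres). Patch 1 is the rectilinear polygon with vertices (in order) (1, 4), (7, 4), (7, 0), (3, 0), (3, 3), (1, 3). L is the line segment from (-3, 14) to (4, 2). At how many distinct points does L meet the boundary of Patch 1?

The segment meets the boundary at (2.833,4).

1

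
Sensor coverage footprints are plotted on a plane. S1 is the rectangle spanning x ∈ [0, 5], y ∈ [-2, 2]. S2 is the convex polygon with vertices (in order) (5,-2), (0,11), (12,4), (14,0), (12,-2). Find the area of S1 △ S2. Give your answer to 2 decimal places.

|S1| = 20, |S2| = 87.5, |S1∩S2| = 3.0769.
|S1 △ S2| = |S1| + |S2| − 2·|S1∩S2| = 20 + 87.5 − 6.1538 = 101.35.

101.35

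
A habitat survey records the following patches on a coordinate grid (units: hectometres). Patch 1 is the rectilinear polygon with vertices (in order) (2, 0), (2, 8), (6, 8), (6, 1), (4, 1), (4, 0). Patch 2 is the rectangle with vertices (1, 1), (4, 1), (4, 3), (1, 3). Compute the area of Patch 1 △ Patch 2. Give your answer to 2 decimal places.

|Patch 1| = 30, |Patch 2| = 6, |Patch 1∩Patch 2| = 4.
|Patch 1 △ Patch 2| = |Patch 1| + |Patch 2| − 2·|Patch 1∩Patch 2| = 30 + 6 − 8 = 28.00.

28.00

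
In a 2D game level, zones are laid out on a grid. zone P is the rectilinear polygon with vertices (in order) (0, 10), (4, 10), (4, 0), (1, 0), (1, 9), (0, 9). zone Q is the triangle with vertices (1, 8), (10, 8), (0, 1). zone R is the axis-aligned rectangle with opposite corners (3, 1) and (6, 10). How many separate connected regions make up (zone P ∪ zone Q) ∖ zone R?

(zone P ∪ zone Q) ∖ zone R splits into 2 disjoint pieces (area 5.6, area 25.15).

2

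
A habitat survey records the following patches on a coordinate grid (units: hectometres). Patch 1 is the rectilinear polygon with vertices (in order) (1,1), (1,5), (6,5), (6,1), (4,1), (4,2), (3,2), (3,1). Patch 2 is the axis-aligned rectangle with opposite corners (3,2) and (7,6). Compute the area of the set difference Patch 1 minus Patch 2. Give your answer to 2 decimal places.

10.00

|Patch 1| = 19, |Patch 1∩Patch 2| = 9.
|Patch 1 ∖ Patch 2| = |Patch 1| − |Patch 1∩Patch 2| = 19 − 9 = 10.00.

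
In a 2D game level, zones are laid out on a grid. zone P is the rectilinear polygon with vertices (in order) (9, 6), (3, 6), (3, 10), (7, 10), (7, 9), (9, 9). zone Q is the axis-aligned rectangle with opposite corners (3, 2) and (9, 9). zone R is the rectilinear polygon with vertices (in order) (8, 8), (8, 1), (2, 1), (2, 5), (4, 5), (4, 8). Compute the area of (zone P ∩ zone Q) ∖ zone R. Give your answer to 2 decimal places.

10.00

|zone P ∩ zone Q| = 18.
|(zone P ∩ zone Q) ∩ zone R| = 8.
|(zone P ∩ zone Q) ∖ zone R| = 18 − 8 = 10.00.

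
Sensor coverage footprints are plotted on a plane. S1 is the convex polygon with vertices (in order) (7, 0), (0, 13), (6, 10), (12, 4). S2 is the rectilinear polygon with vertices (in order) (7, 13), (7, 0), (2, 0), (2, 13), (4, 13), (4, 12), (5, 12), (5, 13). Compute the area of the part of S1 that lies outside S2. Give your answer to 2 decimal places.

25.21

|S1| = 55.5, |S1∩S2| = 30.2857.
|S1 ∖ S2| = |S1| − |S1∩S2| = 55.5 − 30.2857 = 25.21.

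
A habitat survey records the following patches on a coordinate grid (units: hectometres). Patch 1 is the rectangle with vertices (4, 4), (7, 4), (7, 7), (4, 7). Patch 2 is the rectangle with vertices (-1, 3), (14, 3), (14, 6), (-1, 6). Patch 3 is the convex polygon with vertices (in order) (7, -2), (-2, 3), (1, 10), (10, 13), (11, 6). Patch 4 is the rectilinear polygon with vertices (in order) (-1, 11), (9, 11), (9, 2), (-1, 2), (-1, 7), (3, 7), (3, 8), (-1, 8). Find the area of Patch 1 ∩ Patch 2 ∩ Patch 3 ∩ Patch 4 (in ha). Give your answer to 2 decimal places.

The intersection is the polygon with vertices (4,6), (7,6), (7,4), (4,4).
By the shoelace formula its area is 6.00.

6.00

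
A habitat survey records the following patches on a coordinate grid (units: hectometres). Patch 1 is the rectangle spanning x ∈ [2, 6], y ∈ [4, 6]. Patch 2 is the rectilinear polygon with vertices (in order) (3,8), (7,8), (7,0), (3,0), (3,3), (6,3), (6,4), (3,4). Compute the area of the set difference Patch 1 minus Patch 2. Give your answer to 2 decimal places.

|Patch 1| = 8, |Patch 1∩Patch 2| = 6.
|Patch 1 ∖ Patch 2| = |Patch 1| − |Patch 1∩Patch 2| = 8 − 6 = 2.00.

2.00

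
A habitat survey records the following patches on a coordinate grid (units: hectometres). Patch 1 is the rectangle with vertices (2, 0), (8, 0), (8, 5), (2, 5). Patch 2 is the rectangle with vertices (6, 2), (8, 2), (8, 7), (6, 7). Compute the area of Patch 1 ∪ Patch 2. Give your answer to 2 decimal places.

By inclusion–exclusion:
Individual areas: |Patch 1| = 30, |Patch 2| = 10.
|Patch 1∩Patch 2|: x∈[6,8], y∈[2,5] → 2·3 = 6.
|Patch 1 ∪ Patch 2| = 40 − 6 = 34.00.

34.00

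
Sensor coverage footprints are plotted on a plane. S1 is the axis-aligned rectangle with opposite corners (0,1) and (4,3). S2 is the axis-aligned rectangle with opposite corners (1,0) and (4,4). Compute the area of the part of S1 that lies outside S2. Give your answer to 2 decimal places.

2.00

|S1∩S2|: x∈[1,4], y∈[1,3] → 3·2 = 6.
|S1| = 8.
|S1 ∖ S2| = |S1| − |S1∩S2| = 8 − 6 = 2.00.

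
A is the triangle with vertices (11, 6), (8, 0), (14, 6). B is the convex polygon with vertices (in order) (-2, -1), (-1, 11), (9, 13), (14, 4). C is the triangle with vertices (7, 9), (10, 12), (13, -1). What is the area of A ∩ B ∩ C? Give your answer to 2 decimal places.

3.42

The intersection is the polygon with vertices (11.385,6), (11.875,3.875), (11.091,3.091), (10.632,2.947), (10,4), (11,6).
By the shoelace formula its area is 3.42.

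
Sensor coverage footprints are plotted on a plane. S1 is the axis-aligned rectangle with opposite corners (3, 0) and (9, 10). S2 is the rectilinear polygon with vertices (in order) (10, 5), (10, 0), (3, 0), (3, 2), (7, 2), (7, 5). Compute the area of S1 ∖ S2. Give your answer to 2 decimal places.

42.00

|S1| = 60, |S1∩S2| = 18.
|S1 ∖ S2| = |S1| − |S1∩S2| = 60 − 18 = 42.00.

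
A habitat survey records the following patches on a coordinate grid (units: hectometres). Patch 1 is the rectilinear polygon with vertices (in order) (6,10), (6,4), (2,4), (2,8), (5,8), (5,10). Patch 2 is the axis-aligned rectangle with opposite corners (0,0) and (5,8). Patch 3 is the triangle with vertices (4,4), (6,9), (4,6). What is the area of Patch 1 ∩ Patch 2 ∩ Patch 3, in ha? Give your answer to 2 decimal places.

The intersection is the polygon with vertices (5,6.5), (4,4), (4,6), (5,7.5).
By the shoelace formula its area is 1.50.

1.50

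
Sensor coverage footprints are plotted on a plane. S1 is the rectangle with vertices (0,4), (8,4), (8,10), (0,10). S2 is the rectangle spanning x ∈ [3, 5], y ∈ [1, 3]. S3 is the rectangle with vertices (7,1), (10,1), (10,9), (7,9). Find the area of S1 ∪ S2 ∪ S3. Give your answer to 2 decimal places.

71.00

By inclusion–exclusion:
Individual areas: |S1| = 48, |S2| = 4, |S3| = 24.
|S1∩S2| = 0 (no overlap).
|S1∩S3|: x∈[7,8], y∈[4,9] → 1·5 = 5.
|S2∩S3| = 0 (no overlap).
|S1∩S2∩S3| = 0.
|S1 ∪ S2 ∪ S3| = 76 − 5 + 0 = 71.00.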